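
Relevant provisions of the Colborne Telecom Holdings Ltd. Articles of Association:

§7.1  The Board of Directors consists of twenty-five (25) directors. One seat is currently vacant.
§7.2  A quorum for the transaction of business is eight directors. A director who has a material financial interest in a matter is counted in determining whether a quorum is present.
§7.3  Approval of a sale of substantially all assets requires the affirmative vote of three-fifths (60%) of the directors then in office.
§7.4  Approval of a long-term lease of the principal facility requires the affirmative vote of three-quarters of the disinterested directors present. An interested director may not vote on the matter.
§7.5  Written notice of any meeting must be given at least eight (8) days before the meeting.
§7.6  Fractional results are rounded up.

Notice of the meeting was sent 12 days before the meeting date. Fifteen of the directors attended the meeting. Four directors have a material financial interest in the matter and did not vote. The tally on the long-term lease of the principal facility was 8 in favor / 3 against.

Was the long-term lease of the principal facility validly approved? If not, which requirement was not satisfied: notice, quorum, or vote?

Notice: 12 days given; 8 required (12 ≥ 8). Satisfied.
Quorum: 15 present (interested directors count toward quorum); quorum is 8. Satisfied.
Vote: the long-term lease of the principal facility requires three-fourths of the disinterested directors present (15 − 4 = 11). 3/4 of 11 = 8.25, rounded up to 9, so 9 affirmative votes are needed; 8 voted in favor. Not satisfied.

Invalid — vote requirement not satisfied.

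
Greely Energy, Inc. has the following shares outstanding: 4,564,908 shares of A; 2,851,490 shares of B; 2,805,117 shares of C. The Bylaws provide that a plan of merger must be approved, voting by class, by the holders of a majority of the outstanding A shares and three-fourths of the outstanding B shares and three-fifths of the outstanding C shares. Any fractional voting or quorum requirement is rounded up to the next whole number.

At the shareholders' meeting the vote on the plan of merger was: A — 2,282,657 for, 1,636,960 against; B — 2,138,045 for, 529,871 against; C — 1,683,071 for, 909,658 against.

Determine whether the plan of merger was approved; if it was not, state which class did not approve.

A: a majority of 4564908 is 2282455; 2,282,455 required, 2,282,657 in favor — approved.
B: 3/4 of 2851490 = 2138617.50, rounded up to 2138618; 2,138,618 required, 2,138,045 in favor — not approved.
C: 3/5 of 2805117 = 1683070.20, rounded up to 1683071; 1,683,071 required, 1,683,071 in favor — approved.

Not approved — the B shares did not give the required vote.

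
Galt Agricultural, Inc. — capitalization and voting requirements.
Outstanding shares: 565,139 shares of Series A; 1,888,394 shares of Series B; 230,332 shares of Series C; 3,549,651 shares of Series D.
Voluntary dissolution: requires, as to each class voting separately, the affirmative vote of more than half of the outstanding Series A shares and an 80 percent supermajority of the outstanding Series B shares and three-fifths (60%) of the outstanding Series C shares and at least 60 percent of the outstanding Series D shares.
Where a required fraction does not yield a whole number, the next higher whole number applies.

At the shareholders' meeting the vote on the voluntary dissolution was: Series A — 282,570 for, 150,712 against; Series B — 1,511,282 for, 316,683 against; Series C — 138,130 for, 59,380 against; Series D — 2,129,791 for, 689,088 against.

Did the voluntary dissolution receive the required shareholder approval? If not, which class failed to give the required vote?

Not approved — the Series C shares did not give the required vote.

Series A: a majority of 565139 is 282570; 282,570 required, 282,570 in favor — approved.
Series B: 4/5 of 1888394 = 1510715.20, rounded up to 1510716; 1,510,716 required, 1,511,282 in favor — approved.
Series C: 3/5 of 230332 = 138199.20, rounded up to 138200; 138,200 required, 138,130 in favor — not approved.
Series D: 3/5 of 3549651 = 2129790.60, rounded up to 2129791; 2,129,791 required, 2,129,791 in favor — approved.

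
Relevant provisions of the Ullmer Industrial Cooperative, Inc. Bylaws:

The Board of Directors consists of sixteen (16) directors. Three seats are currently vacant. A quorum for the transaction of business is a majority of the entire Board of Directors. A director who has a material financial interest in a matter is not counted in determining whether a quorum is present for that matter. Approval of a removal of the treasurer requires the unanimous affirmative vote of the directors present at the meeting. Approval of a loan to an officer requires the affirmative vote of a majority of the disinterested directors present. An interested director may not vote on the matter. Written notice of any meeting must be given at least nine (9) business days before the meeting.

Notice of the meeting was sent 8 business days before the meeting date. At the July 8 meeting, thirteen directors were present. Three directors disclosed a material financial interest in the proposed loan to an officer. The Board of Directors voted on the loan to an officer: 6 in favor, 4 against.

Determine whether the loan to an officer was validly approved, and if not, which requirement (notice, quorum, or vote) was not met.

Notice: 8 business days given; 9 required (8 < 9). Not satisfied.
Quorum: 13 present, but the 3 interested directors do not count, leaving 10. Quorum is 9. Satisfied.
Vote: the loan to an officer requires a majority of the disinterested directors present (13 − 3 = 10). A majority of 10 is 6, so 6 affirmative votes are needed; 6 voted in favor. Satisfied.

Invalid — notice requirement not satisfied.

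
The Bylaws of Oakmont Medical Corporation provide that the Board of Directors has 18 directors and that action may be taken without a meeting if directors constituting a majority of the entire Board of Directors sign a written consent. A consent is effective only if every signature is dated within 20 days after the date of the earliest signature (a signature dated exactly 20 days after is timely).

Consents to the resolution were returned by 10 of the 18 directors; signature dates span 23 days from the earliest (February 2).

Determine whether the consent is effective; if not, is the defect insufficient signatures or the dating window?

Signatures required: a majority of 18 — a majority of 18 is 10, so 10 needed; 10 signed. Sufficient.
Dating window: the latest signature is 23 days after the earliest; the limit is 20 days. Outside the window.

Not effective — dating-window requirement not satisfied.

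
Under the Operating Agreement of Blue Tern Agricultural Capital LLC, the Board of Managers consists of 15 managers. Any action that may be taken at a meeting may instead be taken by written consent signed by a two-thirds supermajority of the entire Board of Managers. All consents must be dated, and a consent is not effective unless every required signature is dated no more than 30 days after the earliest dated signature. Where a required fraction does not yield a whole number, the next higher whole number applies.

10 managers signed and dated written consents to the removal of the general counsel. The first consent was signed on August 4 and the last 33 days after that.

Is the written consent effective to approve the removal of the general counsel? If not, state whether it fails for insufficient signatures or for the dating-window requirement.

Not effective — dating-window requirement not satisfied.

Signatures required: a two-thirds supermajority of 15 — 2/3 of 15 = 10, so 10 needed; 10 signed. Sufficient.
Dating window: the latest signature is 33 days after the earliest; the limit is 30 days. Outside the window.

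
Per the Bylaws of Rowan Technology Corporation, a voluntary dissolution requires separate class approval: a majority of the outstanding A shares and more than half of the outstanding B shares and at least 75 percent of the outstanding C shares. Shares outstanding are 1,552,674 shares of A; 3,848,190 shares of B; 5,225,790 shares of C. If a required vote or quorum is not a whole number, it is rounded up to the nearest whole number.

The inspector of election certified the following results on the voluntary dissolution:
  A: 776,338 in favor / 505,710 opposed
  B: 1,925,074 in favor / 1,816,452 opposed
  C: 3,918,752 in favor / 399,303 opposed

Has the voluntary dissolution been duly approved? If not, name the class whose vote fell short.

A: a majority of 1552674 is 776338; 776,338 required, 776,338 in favor — approved.
B: a majority of 3848190 is 1924096; 1,924,096 required, 1,925,074 in favor — approved.
C: 3/4 of 5225790 = 3919342.50, rounded up to 3919343; 3,919,343 required, 3,918,752 in favor — not approved.

Not approved — the C shares did not give the required vote.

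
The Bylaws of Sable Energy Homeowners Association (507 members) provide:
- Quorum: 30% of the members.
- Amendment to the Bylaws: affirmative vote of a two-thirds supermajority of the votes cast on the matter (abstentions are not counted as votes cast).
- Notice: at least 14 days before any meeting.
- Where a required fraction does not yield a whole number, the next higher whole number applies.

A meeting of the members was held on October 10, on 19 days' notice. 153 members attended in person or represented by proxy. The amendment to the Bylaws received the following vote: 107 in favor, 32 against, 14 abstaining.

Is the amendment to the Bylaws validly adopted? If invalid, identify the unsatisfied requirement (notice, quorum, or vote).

Valid — all requirements satisfied.

Notice: 19 days given; 14 required. Satisfied.
Quorum: 30% of 507 = 152.10, rounded up to 153; 153 present. Satisfied.
Vote: requires two-thirds of the votes cast (153 − 14 abstaining = 139); 2/3 of 139 = 92.67, rounded up to 93, so 93 needed; 107 in favor. Satisfied.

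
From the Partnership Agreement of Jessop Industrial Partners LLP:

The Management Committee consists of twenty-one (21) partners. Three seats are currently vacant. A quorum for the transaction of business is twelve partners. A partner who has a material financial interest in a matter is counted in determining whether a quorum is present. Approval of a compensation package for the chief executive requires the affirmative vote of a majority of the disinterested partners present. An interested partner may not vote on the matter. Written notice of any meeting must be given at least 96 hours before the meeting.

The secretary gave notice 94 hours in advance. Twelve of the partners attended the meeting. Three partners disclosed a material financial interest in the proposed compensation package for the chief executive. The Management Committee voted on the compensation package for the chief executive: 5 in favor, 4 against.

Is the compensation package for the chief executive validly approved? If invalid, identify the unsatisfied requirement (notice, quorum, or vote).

Invalid — notice requirement not satisfied.

Notice: 94 hours given; 96 required (94 < 96). Not satisfied.
Quorum: 12 present (interested partners count toward quorum); quorum is 12. Satisfied.
Vote: the compensation package for the chief executive requires a majority of the disinterested partners present (12 − 3 = 9). A majority of 9 is 5, so 5 affirmative votes are needed; 5 voted in favor. Satisfied.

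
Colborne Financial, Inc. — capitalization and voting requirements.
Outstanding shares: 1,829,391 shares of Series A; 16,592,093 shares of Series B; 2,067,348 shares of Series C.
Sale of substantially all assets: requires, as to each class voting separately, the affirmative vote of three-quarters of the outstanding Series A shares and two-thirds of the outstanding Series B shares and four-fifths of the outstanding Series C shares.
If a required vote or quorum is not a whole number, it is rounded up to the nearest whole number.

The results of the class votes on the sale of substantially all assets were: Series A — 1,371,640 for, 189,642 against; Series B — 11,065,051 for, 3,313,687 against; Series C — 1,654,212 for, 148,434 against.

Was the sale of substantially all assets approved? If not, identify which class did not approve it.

Series A: 3/4 of 1829391 = 1372043.25, rounded up to 1372044; 1,372,044 required, 1,371,640 in favor — not approved.
Series B: 2/3 of 16592093 = 11061395.33, rounded up to 11061396; 11,061,396 required, 11,065,051 in favor — approved.
Series C: 4/5 of 2067348 = 1653878.40, rounded up to 1653879; 1,653,879 required, 1,654,212 in favor — approved.

Not approved — the Series A shares did not give the required vote.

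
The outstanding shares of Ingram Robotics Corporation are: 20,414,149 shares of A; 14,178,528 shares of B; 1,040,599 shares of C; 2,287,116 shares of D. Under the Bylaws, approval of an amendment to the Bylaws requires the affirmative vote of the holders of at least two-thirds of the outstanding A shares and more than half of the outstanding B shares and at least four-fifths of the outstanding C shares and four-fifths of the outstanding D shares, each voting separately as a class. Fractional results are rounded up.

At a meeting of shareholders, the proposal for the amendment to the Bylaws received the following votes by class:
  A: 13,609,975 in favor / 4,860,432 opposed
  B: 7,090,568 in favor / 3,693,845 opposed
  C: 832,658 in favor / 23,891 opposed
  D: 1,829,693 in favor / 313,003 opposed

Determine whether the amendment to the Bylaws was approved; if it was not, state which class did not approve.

Approved — every class gave the required vote.

A: 2/3 of 20414149 = 13609432.67, rounded up to 13609433; 13,609,433 required, 13,609,975 in favor — approved.
B: a majority of 14178528 is 7089265; 7,089,265 required, 7,090,568 in favor — approved.
C: 4/5 of 1040599 = 832479.20, rounded up to 832480; 832,480 required, 832,658 in favor — approved.
D: 4/5 of 2287116 = 1829692.80, rounded up to 1829693; 1,829,693 required, 1,829,693 in favor — approved.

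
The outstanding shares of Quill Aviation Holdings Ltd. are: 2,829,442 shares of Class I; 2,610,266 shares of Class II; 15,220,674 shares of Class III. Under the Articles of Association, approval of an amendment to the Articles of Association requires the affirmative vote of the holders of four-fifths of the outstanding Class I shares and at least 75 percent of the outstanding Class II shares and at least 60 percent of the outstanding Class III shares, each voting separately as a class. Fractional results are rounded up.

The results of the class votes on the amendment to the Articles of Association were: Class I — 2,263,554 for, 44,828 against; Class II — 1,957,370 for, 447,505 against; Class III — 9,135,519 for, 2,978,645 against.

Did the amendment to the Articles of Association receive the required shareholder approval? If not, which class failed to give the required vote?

Not approved — the Class II shares did not give the required vote.

Class I: 4/5 of 2829442 = 2263553.60, rounded up to 2263554; 2,263,554 required, 2,263,554 in favor — approved.
Class II: 3/4 of 2610266 = 1957699.50, rounded up to 1957700; 1,957,700 required, 1,957,370 in favor — not approved.
Class III: 3/5 of 15220674 = 9132404.40, rounded up to 9132405; 9,132,405 required, 9,135,519 in favor — approved.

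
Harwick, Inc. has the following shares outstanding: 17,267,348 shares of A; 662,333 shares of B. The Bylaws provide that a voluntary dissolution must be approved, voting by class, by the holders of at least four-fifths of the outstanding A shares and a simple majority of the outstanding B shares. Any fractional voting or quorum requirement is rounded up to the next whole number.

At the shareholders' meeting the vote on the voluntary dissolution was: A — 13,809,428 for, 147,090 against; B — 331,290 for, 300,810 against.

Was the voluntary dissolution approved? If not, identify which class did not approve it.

Not approved — the A shares did not give the required vote.

A: 4/5 of 17267348 = 13813878.40, rounded up to 13813879; 13,813,879 required, 13,809,428 in favor — not approved.
B: a majority of 662333 is 331167; 331,167 required, 331,290 in favor — approved.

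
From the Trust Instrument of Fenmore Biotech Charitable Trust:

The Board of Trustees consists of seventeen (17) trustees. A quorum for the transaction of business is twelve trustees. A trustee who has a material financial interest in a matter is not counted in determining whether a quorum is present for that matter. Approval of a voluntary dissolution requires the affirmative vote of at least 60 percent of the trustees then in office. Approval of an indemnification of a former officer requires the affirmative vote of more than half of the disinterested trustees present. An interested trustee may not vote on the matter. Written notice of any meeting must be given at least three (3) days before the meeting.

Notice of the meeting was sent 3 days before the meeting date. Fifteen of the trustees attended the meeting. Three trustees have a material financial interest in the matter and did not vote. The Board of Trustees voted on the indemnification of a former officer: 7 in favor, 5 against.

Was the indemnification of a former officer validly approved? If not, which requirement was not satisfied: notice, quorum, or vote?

Valid — all requirements satisfied.

Notice: 3 days given; 3 required (3 ≥ 3). Satisfied.
Quorum: 15 present, but the 3 interested trustees do not count, leaving 12. Quorum is 12. Satisfied.
Vote: the indemnification of a former officer requires a majority of the disinterested trustees present (15 − 3 = 12). A majority of 12 is 7, so 7 affirmative votes are needed; 7 voted in favor. Satisfied.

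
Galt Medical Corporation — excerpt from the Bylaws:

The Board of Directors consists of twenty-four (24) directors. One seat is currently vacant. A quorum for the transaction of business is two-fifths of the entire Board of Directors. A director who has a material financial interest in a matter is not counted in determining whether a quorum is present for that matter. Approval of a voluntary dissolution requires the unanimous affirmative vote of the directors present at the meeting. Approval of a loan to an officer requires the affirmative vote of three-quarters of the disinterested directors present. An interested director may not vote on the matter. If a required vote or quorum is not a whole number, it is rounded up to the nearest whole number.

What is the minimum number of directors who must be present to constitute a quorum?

10

2/5 of 24 = 9.60, rounded up to 10.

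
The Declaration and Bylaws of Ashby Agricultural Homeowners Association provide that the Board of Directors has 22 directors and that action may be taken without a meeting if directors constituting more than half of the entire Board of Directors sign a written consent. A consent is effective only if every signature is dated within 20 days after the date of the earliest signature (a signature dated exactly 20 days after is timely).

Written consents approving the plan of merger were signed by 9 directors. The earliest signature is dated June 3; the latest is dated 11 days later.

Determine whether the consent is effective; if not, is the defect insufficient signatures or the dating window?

Not effective — insufficient signatures.

Signatures required: more than half of 22 — a majority of 22 is 12, so 12 needed; 9 signed. Insufficient.
Dating window: the latest signature is 11 days after the earliest; the limit is 20 days. Within the window.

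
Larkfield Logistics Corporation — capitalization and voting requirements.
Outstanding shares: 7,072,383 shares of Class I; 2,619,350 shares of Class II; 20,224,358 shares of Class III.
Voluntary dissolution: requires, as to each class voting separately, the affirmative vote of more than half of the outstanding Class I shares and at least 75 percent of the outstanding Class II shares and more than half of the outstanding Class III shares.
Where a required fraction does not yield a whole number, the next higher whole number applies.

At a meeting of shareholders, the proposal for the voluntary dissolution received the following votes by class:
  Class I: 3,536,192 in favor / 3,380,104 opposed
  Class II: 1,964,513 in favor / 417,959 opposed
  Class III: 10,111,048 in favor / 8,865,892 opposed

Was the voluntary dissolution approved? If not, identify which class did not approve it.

Not approved — the Class III shares did not give the required vote.

Class I: a majority of 7072383 is 3536192; 3,536,192 required, 3,536,192 in favor — approved.
Class II: 3/4 of 2619350 = 1964512.50, rounded up to 1964513; 1,964,513 required, 1,964,513 in favor — approved.
Class III: a majority of 20224358 is 10112180; 10,112,180 required, 10,111,048 in favor — not approved.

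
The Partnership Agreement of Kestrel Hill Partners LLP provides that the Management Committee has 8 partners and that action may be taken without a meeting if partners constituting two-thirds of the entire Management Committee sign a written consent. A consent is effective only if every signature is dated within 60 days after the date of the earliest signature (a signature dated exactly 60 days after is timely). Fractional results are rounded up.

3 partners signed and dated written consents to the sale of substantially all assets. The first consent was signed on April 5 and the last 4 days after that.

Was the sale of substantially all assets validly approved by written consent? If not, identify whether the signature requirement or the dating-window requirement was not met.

Signatures required: two-thirds of 8 — 2/3 of 8 = 5.33, rounded up to 6, so 6 needed; 3 signed. Insufficient.
Dating window: the latest signature is 4 days after the earliest; the limit is 60 days. Within the window.

Not effective — insufficient signatures.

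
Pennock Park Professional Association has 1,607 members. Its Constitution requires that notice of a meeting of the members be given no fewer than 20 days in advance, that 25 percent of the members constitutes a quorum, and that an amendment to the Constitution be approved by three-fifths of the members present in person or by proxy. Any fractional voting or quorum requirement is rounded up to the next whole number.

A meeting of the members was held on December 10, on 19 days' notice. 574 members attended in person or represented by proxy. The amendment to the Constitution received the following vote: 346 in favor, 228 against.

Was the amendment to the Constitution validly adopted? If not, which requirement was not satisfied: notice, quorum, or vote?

Notice: 19 days given; 20 required. Not satisfied.
Quorum: 25% of 1,607 = 401.75, rounded up to 402; 574 present. Satisfied.
Vote: requires three-fifths of those present (574); 3/5 of 574 = 344.40, rounded up to 345, so 345 needed; 346 in favor. Satisfied.

Invalid — notice requirement not satisfied.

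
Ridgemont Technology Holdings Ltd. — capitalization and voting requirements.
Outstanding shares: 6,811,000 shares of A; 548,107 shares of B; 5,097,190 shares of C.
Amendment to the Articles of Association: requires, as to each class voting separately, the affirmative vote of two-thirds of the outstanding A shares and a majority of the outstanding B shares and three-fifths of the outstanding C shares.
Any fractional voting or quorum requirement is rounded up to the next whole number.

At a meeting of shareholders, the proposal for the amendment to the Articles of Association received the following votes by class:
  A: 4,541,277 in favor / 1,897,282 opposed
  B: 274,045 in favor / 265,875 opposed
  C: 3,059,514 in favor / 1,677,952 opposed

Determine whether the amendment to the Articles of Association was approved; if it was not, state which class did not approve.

A: 2/3 of 6811000 = 4540666.67, rounded up to 4540667; 4,540,667 required, 4,541,277 in favor — approved.
B: a majority of 548107 is 274054; 274,054 required, 274,045 in favor — not approved.
C: 3/5 of 5097190 = 3058314; 3,058,314 required, 3,059,514 in favor — approved.

Not approved — the B shares did not give the required vote.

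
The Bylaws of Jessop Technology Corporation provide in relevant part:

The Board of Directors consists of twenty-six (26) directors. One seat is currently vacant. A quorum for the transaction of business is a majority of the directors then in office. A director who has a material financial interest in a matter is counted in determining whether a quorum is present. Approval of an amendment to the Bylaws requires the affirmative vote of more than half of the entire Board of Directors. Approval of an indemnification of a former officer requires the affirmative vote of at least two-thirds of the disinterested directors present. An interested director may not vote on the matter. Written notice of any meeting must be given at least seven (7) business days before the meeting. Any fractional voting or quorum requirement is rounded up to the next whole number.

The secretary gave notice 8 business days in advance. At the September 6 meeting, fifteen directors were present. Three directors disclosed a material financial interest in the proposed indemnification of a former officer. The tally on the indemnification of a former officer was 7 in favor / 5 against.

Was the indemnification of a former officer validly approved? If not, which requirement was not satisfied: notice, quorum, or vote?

Invalid — vote requirement not satisfied.

Notice: 8 business days given; 7 required (8 ≥ 7). Satisfied.
Quorum: 15 present (interested directors count toward quorum); quorum is 13. Satisfied.
Vote: the indemnification of a former officer requires two-thirds of the disinterested directors present (15 − 3 = 12). 2/3 of 12 = 8, so 8 affirmative votes are needed; 7 voted in favor. Not satisfied.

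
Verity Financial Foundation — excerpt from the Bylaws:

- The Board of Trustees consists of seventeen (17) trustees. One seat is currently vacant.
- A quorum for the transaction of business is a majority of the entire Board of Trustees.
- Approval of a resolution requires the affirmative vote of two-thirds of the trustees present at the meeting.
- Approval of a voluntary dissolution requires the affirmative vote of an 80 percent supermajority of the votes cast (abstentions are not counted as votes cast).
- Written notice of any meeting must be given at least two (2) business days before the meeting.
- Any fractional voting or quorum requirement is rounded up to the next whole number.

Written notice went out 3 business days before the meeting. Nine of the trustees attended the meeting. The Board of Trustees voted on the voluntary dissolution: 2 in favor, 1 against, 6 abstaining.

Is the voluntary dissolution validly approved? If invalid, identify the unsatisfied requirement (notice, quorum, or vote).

Notice: 3 business days given; 2 required (3 ≥ 2). Satisfied.
Quorum: 9 present; quorum is 9. Satisfied.
Vote: the voluntary dissolution requires four-fifths of the votes cast (9 present − 6 abstaining = 3). 4/5 of 3 = 2.40, rounded up to 3, so 3 affirmative votes are needed; 2 voted in favor. Not satisfied.

Invalid — vote requirement not satisfied.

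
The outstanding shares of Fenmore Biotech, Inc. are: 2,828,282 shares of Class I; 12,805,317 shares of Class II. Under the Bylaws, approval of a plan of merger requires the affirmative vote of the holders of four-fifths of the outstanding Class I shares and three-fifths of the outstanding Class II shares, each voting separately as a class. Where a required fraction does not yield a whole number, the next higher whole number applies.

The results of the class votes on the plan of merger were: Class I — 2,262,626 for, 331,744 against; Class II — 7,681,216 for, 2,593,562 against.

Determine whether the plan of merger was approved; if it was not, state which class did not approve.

Class I: 4/5 of 2828282 = 2262625.60, rounded up to 2262626; 2,262,626 required, 2,262,626 in favor — approved.
Class II: 3/5 of 12805317 = 7683190.20, rounded up to 7683191; 7,683,191 required, 7,681,216 in favor — not approved.

Not approved — the Class II shares did not give the required vote.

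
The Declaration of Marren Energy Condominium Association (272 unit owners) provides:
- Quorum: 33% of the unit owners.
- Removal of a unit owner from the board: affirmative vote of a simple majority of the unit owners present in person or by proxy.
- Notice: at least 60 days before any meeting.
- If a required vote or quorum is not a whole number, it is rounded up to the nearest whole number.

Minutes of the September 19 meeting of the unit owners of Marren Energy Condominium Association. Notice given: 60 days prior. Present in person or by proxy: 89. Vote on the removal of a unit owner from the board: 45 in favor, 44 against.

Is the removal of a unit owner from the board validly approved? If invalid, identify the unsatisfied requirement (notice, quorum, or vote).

Invalid — quorum requirement not satisfied.

Notice: 60 days given; 60 required. Satisfied.
Quorum: 33% of 272 = 89.76, rounded up to 90; 89 present. Not satisfied.
Vote: requires a majority of those present (89); a majority of 89 is 45, so 45 needed; 45 in favor. Satisfied.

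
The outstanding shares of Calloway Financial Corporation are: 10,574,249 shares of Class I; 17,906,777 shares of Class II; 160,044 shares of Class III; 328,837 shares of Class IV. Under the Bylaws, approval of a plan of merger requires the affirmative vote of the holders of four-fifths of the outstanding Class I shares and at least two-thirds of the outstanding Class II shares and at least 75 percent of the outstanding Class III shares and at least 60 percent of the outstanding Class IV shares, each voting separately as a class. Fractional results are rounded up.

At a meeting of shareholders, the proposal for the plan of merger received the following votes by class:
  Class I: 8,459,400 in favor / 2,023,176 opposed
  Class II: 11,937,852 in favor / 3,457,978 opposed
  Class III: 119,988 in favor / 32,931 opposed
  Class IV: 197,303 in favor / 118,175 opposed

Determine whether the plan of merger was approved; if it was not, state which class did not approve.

Class I: 4/5 of 10574249 = 8459399.20, rounded up to 8459400; 8,459,400 required, 8,459,400 in favor — approved.
Class II: 2/3 of 17906777 = 11937851.33, rounded up to 11937852; 11,937,852 required, 11,937,852 in favor — approved.
Class III: 3/4 of 160044 = 120033; 120,033 required, 119,988 in favor — not approved.
Class IV: 3/5 of 328837 = 197302.20, rounded up to 197303; 197,303 required, 197,303 in favor — approved.

Not approved — the Class III shares did not give the required vote.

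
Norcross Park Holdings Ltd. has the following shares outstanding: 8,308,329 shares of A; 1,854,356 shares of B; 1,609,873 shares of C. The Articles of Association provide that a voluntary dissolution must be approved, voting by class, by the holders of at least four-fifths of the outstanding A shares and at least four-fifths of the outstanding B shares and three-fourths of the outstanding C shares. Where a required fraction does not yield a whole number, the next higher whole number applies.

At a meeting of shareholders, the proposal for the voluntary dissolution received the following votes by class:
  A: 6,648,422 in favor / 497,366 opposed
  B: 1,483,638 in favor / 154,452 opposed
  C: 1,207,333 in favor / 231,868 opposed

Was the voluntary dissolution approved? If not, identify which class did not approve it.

Not approved — the C shares did not give the required vote.

A: 4/5 of 8308329 = 6646663.20, rounded up to 6646664; 6,646,664 required, 6,648,422 in favor — approved.
B: 4/5 of 1854356 = 1483484.80, rounded up to 1483485; 1,483,485 required, 1,483,638 in favor — approved.
C: 3/4 of 1609873 = 1207404.75, rounded up to 1207405; 1,207,405 required, 1,207,333 in favor — not approved.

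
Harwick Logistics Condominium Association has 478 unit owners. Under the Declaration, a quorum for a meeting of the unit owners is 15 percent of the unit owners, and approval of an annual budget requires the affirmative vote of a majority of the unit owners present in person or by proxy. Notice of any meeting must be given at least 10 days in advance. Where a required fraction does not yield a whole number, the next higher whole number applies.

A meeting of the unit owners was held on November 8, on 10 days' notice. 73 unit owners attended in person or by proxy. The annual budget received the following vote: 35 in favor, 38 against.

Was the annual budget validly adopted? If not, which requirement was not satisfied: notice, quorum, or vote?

Notice: 10 days given; 10 required. Satisfied.
Quorum: 15% of 478 = 71.70, rounded up to 72; 73 present. Satisfied.
Vote: requires a majority of those present (73); a majority of 73 is 37, so 37 needed; 35 in favor. Not satisfied.

Invalid — vote requirement not satisfied.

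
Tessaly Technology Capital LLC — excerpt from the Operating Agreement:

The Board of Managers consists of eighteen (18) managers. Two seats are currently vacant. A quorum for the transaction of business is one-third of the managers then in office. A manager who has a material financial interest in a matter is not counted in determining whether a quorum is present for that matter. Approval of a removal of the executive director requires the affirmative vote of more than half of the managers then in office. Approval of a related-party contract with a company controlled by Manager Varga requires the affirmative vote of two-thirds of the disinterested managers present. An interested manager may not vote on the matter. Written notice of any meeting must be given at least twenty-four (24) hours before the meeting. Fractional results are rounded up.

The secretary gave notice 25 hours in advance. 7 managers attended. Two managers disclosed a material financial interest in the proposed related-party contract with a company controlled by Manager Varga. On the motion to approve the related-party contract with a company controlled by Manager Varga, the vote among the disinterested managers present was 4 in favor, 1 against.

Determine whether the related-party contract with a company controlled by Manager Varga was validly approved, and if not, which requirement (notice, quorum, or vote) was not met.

Notice: 25 hours given; 24 required (25 ≥ 24). Satisfied.
Quorum: 7 present, but the 2 interested managers do not count, leaving 5. Quorum is 6. Not satisfied.
Vote: the related-party contract with a company controlled by Manager Varga requires two-thirds of the disinterested managers present (7 − 2 = 5). 2/3 of 5 = 3.33, rounded up to 4, so 4 affirmative votes are needed; 4 voted in favor. Satisfied. (Moot — without a quorum no business can be validly transacted.)

Invalid — quorum requirement not satisfied.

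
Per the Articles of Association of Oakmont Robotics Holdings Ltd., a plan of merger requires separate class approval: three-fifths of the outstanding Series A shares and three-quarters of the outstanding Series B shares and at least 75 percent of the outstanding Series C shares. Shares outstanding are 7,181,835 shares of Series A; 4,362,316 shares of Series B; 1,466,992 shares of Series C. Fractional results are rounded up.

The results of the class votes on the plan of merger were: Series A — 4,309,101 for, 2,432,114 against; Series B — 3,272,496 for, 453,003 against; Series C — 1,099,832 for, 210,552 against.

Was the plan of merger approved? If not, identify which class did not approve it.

Not approved — the Series C shares did not give the required vote.

Series A: 3/5 of 7181835 = 4309101; 4,309,101 required, 4,309,101 in favor — approved.
Series B: 3/4 of 4362316 = 3271737; 3,271,737 required, 3,272,496 in favor — approved.
Series C: 3/4 of 1466992 = 1100244; 1,100,244 required, 1,099,832 in favor — not approved.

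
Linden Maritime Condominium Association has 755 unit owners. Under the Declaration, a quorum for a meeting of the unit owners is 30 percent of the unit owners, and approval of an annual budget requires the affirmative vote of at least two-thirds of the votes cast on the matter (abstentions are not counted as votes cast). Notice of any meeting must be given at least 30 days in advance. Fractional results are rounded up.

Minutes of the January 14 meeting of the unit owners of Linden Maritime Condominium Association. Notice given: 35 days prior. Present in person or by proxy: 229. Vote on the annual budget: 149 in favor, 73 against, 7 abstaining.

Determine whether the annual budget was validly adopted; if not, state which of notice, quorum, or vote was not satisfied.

Valid — all requirements satisfied.

Notice: 35 days given; 30 required. Satisfied.
Quorum: 30% of 755 = 226.50, rounded up to 227; 229 present. Satisfied.
Vote: requires two-thirds of the votes cast (229 − 7 abstaining = 222); 2/3 of 222 = 148, so 148 needed; 149 in favor. Satisfied.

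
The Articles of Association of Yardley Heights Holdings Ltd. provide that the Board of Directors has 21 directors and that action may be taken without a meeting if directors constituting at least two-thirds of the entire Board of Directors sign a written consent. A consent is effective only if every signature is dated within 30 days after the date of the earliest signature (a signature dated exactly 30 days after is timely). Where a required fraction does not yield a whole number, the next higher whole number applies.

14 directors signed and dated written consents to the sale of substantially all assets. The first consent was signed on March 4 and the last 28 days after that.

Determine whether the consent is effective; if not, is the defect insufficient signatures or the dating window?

Signatures required: at least two-thirds of 21 — 2/3 of 21 = 14, so 14 needed; 14 signed. Sufficient.
Dating window: the latest signature is 28 days after the earliest; the limit is 30 days. Within the window.

Effective — both the signature and dating-window requirements are satisfied.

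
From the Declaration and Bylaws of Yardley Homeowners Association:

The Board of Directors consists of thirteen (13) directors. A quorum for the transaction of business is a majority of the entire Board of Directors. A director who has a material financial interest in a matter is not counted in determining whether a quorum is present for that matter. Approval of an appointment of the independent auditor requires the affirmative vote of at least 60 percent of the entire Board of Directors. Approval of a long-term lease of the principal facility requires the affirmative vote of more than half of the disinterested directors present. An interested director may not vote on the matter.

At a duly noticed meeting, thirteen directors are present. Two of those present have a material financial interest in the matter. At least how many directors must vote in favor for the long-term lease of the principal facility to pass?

6

The long-term lease of the principal facility requires a majority of the disinterested directors present (13 − 2 = 11).
A majority of 11 is 6.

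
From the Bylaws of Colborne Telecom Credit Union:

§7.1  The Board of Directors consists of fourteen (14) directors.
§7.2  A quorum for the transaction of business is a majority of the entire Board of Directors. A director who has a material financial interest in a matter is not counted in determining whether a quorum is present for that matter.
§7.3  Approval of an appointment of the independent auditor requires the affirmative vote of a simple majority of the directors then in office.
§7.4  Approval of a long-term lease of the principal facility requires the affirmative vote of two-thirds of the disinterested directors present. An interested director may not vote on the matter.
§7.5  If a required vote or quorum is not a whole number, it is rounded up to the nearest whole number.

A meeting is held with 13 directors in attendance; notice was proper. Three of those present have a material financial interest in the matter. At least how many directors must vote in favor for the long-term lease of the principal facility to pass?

7

The long-term lease of the principal facility requires two-thirds of the disinterested directors present (13 − 3 = 10).
2/3 of 10 = 6.67, rounded up to 7.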